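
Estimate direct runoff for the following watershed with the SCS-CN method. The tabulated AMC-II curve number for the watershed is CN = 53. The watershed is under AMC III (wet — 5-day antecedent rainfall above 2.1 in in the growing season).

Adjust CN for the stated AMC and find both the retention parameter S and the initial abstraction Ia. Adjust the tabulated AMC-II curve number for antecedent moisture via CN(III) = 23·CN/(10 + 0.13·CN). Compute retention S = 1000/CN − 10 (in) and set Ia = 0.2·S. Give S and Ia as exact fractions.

S = 4700/1219 in ≈ 3.856 in; Ia = 940/1219 in ≈ 0.771 in

Adjust CN=53 to AMC III: 23·53/(10 + 0.13·53) → 1219 ÷ (1689/100) = 121900/1689 ≈ 72.173
Max retention: S = 1000/(121900/1689) − 10 = 4700/1219 in (≈ 3.856 in)
Ia = 0.2S: 0.2·3.856 = 0.771 in (exactly 940/1219)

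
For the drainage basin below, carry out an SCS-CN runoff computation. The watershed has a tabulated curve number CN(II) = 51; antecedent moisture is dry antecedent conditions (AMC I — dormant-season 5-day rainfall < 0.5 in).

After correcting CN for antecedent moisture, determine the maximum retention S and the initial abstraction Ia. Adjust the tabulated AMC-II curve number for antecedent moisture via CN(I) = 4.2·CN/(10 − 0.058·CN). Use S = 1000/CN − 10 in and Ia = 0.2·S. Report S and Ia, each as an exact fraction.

CN(I) from CN(II)=51: (4.2·51)/(10 − 0.058·51) = 15300/503 ≈ 30.417
S = 1000/(15300/503) − 10 = 3500/153 in ≈ 22.876 in
Initial abstraction Ia = S/5 = (3500/153)/5 = 700/153 ≈ 4.575 in

S = 3500/153 in ≈ 22.876 in; Ia = 700/153 in ≈ 4.575 in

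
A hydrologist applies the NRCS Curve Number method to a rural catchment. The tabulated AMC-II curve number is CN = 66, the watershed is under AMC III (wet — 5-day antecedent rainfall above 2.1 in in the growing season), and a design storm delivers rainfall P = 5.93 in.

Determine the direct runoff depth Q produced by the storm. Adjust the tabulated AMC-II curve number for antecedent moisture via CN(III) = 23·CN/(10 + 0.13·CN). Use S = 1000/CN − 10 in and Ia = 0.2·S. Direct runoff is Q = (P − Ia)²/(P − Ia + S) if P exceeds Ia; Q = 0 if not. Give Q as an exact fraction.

Q = 173128391569/44484003300 in ≈ 3.892 in

Adjust CN=66 to AMC III: 23·66/(10 + 0.13·66) → 1518 ÷ (929/50) = 75900/929 ≈ 81.701
S = 1000/(75900/929) − 10 = 1700/759 in ≈ 2.240 in
Ia = 0.2S: 0.2·2.240 = 0.448 in (exactly 340/759)
Since P=5.930 > Ia=0.448: effective rainfall P−Ia = 416087/75900 in
Q = (416087/75900)²/((416087/75900) + 1700/759) = (173128391569/5760810000)/(586087/75900) = 173128391569/44484003300 in ≈ 3.892 in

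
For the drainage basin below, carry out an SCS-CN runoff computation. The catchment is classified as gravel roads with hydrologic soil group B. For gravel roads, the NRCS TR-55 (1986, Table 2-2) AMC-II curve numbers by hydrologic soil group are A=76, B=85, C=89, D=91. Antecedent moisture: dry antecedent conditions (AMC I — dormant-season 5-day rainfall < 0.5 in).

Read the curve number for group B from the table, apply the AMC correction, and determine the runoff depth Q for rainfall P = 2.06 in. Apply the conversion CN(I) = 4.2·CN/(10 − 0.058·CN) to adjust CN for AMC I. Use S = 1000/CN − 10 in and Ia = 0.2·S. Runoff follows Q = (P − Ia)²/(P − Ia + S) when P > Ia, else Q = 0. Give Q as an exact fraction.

NRCS table: gravel roads, soil group B → CN(II) = 85
Adjust CN=85 to AMC I: 4.2·85/(10 − 0.058·85) → 357 ÷ (507/100) = 11900/169 ≈ 70.414
S = 1000/(11900/169) − 10 = 500/119 in ≈ 4.202 in
Initial abstraction Ia = S/5 = (500/119)/5 = 100/119 ≈ 0.840 in
Since P=2.060 > Ia=0.840: effective rainfall P−Ia = 7257/5950 in
Q = (7257/5950)²/((7257/5950) + 500/119) = (52664049/35402500)/(32257/5950) = 52664049/191929150 in ≈ 0.274 in

Q = 52664049/191929150 in ≈ 0.274 in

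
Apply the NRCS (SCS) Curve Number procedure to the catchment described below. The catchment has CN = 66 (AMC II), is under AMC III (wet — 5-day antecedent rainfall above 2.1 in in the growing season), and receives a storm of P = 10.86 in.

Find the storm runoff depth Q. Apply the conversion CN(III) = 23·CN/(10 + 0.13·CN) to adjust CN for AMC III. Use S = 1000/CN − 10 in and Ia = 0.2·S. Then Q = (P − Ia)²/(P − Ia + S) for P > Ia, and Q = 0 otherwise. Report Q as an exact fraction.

Q = 156133248769/18221199150 in ≈ 8.569 in

Wet (AMC III): CN(III) = 23·66/(10 + 0.13·66) = 1518/(929/50) = 75900/929 ≈ 81.701
Max retention: S = 1000/(75900/929) − 10 = 1700/759 in (≈ 2.240 in)
Initial abstraction Ia = S/5 = (1700/759)/5 = 340/759 ≈ 0.448 in
P − Ia = 10.860 − 0.448 = 395137/37950 ≈ 10.412 in (> 0, runoff occurs)
Q = (395137/37950)²/((395137/37950) + 1700/759) = (156133248769/1440202500)/(480137/37950) = 156133248769/18221199150 in ≈ 8.569 in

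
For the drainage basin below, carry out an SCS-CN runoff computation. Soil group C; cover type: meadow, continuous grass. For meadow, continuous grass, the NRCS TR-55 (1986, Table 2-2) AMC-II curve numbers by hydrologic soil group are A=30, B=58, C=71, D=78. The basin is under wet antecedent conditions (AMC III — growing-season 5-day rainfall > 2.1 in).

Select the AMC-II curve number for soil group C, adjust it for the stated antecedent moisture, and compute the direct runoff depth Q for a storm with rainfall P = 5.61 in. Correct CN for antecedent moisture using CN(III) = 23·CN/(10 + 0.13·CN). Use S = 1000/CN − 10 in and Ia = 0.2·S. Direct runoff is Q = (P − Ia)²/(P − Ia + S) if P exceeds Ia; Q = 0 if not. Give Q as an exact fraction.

Q = 736357920769/187486852900 in ≈ 3.928 in

NRCS table: meadow, continuous grass, soil group C → CN(II) = 71
Adjust CN=71 to AMC III: 23·71/(10 + 0.13·71) → 1633 ÷ (1923/100) = 163300/1923 ≈ 84.919
S = 1000/(163300/1923) − 10 = 2900/1633 in ≈ 1.776 in
Ia = 0.2S: 0.2·1.776 = 0.355 in (exactly 580/1633)
Excess rainfall: 5.610 − 0.355 = 5.255 in; P > Ia so Q > 0
Runoff Q = (P−Ia)²/(P−Ia+S) = (5.255)²/(5.255+1.776) = 736357920769/187486852900 ≈ 3.928 in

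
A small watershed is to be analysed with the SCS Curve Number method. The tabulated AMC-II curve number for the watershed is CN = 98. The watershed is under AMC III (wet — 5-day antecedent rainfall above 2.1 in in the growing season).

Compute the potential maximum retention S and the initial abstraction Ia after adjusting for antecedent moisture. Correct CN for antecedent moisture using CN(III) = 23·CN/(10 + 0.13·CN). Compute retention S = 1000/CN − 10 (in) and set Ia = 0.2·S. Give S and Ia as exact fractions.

S = 100/1127 in ≈ 0.089 in; Ia = 20/1127 in ≈ 0.018 in

Adjust CN=98 to AMC III: 23·98/(10 + 0.13·98) → 2254 ÷ (1137/50) = 112700/1137 ≈ 99.120
S = 1000/(112700/1137) − 10 = 100/1127 in ≈ 0.089 in
Initial abstraction Ia = S/5 = (100/1127)/5 = 20/1127 ≈ 0.018 in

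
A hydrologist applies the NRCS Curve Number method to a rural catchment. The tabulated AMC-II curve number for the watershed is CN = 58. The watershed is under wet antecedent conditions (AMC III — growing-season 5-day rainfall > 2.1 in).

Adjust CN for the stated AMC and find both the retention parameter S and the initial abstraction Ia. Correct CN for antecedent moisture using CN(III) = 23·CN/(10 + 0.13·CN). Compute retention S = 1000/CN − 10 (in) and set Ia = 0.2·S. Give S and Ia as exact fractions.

S = 2100/667 in ≈ 3.148 in; Ia = 420/667 in ≈ 0.630 in

CN(III) from CN(II)=58: (23·58)/(10 + 0.13·58) = 66700/877 ≈ 76.055
Retention S: 1000/CN − 10 with CN=76.055 → S = 2100/667 ≈ 3.148 in
Ia = 0.2S: 0.2·3.148 = 0.630 in (exactly 420/667)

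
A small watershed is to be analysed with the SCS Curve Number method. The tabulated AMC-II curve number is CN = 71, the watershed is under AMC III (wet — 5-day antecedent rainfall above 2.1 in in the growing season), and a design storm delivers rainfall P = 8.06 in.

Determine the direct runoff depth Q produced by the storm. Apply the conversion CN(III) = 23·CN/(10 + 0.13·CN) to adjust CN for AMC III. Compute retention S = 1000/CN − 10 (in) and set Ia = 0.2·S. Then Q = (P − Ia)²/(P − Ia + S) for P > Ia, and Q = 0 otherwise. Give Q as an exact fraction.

Wet (AMC III): CN(III) = 23·71/(10 + 0.13·71) = 1633/(1923/100) = 163300/1923 ≈ 84.919
Max retention: S = 1000/(163300/1923) − 10 = 2900/1633 in (≈ 1.776 in)
Initial abstraction Ia = S/5 = (2900/1633)/5 = 580/1633 ≈ 0.355 in
Excess rainfall: 8.060 − 0.355 = 7.705 in; P > Ia so Q > 0
Q = (629099/81650)²/((629099/81650) + 2900/1633) = (395765551801/6666722500)/(774099/81650) = 395765551801/63205183350 in ≈ 6.262 in

Q = 395765551801/63205183350 in ≈ 6.262 in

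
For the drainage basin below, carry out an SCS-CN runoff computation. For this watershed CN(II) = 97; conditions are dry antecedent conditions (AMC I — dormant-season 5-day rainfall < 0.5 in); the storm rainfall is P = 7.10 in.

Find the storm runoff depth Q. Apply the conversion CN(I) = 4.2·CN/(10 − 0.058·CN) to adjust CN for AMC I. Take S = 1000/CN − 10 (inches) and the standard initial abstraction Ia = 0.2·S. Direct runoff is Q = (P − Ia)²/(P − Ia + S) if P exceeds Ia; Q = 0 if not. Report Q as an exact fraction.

Q = 2228689681/354499110 in ≈ 6.287 in

Dry (AMC I): CN(I) = 4.2·97/(10 − 0.058·97) = (2037/5)/(2187/500) = 67900/729 ≈ 93.141
Retention S: 1000/CN − 10 with CN=93.141 → S = 500/679 ≈ 0.736 in
Ia = 0.2S: 0.2·0.736 = 0.147 in (exactly 100/679)
Since P=7.100 > Ia=0.147: effective rainfall P−Ia = 47209/6790 in
Q: (47209/6790)² ÷ (52209/6790) = 2228689681/354499110 in (≈ 6.287 in)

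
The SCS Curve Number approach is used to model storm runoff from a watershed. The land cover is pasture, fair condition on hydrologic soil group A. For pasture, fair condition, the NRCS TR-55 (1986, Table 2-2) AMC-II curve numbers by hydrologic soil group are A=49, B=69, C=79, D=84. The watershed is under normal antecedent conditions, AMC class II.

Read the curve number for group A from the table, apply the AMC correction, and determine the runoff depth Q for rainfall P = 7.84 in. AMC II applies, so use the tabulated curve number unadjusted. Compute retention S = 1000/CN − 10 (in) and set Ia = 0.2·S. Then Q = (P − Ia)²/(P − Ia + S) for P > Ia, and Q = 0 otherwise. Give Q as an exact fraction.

Q = 12439729/6064975 in ≈ 2.051 in

NRCS table: pasture, fair condition, soil group A → CN(II) = 49
AMC II — tabulated CN = 49 applies directly.
Retention S: 1000/CN − 10 with CN=49.000 → S = 510/49 ≈ 10.408 in
Ia = 0.2·(510/49) = 102/49 in ≈ 2.082 in
Since P=7.840 > Ia=2.082: effective rainfall P−Ia = 7054/1225 in
Q = (7054/1225)²/((7054/1225) + 510/49) = (49758916/1500625)/(19804/1225) = 12439729/6064975 in ≈ 2.051 in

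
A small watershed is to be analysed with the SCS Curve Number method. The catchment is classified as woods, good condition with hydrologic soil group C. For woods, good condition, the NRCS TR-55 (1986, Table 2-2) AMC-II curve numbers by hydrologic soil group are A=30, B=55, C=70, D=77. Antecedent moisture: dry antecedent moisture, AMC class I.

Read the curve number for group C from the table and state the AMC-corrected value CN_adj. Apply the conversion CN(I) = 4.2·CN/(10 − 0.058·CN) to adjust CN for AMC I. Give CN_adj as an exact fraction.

NRCS table: woods, good condition, soil group C → CN(II) = 70
CN(I) from CN(II)=70: (4.2·70)/(10 − 0.058·70) = 4900/99 ≈ 49.495

CN_adj = 4900/99 ≈ 49.495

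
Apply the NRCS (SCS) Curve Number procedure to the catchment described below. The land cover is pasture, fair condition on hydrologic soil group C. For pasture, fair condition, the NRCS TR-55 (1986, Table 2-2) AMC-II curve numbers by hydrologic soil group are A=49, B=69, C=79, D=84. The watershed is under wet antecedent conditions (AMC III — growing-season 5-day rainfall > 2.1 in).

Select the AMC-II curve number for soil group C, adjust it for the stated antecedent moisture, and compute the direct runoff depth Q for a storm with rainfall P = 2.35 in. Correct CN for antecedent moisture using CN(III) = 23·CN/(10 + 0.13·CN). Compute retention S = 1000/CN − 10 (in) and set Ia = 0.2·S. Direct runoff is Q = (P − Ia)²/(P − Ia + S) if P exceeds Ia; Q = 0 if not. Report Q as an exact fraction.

Q = 5928846001/4324423660 in ≈ 1.371 in

NRCS table: pasture, fair condition, soil group C → CN(II) = 79
Wet (AMC III): CN(III) = 23·79/(10 + 0.13·79) = 1817/(2027/100) = 181700/2027 ≈ 89.640
Max retention: S = 1000/(181700/2027) − 10 = 2100/1817 in (≈ 1.156 in)
Ia = 0.2·(2100/1817) = 420/1817 in ≈ 0.231 in
Since P=2.350 > Ia=0.231: effective rainfall P−Ia = 76999/36340 in
Runoff Q = (P−Ia)²/(P−Ia+S) = (2.119)²/(2.119+1.156) = 5928846001/4324423660 ≈ 1.371 in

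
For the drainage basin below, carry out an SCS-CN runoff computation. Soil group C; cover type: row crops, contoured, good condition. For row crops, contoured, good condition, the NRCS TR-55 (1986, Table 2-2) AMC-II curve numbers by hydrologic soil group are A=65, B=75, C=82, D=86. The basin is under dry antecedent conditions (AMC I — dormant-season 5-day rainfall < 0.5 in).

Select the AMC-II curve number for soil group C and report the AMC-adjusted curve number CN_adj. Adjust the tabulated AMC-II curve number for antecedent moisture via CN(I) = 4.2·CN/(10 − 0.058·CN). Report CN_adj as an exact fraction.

CN_adj = 28700/437 ≈ 65.675

NRCS table: row crops, contoured, good condition, soil group C → CN(II) = 82
Adjust CN=82 to AMC I: 4.2·82/(10 − 0.058·82) → (1722/5) ÷ (1311/250) = 28700/437 ≈ 65.675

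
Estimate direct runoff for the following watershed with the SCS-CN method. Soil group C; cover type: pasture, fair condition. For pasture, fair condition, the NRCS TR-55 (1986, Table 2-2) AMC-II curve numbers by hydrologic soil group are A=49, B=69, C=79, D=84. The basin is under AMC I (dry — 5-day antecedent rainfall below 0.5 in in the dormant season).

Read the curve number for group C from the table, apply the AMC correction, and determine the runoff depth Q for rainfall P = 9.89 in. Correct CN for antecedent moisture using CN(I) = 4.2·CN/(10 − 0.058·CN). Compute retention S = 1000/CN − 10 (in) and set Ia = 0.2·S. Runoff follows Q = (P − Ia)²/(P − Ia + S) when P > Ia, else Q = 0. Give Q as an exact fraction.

NRCS table: pasture, fair condition, soil group C → CN(II) = 79
Dry (AMC I): CN(I) = 4.2·79/(10 − 0.058·79) = (1659/5)/(2709/500) = 7900/129 ≈ 61.240
Retention S: 1000/CN − 10 with CN=61.240 → S = 500/79 ≈ 6.329 in
Ia = 0.2S: 0.2·6.329 = 1.266 in (exactly 100/79)
Since P=9.890 > Ia=1.266: effective rainfall P−Ia = 68131/7900 in
Q = (68131/7900)²/((68131/7900) + 500/79) = (4641833161/62410000)/(118131/7900) = 4641833161/933234900 in ≈ 4.974 in

Q = 4641833161/933234900 in ≈ 4.974 in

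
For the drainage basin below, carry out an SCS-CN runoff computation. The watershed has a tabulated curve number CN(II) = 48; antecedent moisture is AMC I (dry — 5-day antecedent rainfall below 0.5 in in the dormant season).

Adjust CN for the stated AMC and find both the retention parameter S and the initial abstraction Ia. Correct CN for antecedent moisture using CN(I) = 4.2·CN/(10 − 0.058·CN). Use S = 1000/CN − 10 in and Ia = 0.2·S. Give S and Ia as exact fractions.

S = 1625/63 in ≈ 25.794 in; Ia = 325/63 in ≈ 5.159 in

Dry (AMC I): CN(I) = 4.2·48/(10 − 0.058·48) = (1008/5)/(902/125) = 12600/451 ≈ 27.938
Max retention: S = 1000/(12600/451) − 10 = 1625/63 in (≈ 25.794 in)
Ia = 0.2S: 0.2·25.794 = 5.159 in (exactly 325/63)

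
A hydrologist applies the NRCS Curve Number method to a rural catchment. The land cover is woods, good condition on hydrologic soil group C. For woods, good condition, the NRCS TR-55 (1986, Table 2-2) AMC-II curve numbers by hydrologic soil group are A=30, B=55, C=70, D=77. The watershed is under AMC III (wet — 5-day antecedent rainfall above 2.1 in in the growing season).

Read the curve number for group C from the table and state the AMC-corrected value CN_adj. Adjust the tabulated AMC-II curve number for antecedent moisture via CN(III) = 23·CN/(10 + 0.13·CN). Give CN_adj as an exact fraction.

NRCS table: woods, good condition, soil group C → CN(II) = 70
Wet (AMC III): CN(III) = 23·70/(10 + 0.13·70) = 1610/(191/10) = 16100/191 ≈ 84.293

CN_adj = 16100/191 ≈ 84.293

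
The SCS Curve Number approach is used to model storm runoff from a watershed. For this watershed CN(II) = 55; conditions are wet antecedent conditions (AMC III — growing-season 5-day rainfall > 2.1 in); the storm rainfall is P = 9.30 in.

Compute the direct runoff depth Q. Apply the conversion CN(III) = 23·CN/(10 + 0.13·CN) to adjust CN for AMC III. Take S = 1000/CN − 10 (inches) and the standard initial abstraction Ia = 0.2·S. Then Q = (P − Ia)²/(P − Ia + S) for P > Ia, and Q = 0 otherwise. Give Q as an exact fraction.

Adjust CN=55 to AMC III: 23·55/(10 + 0.13·55) → 1265 ÷ (343/20) = 25300/343 ≈ 73.761
S = 1000/(25300/343) − 10 = 900/253 in ≈ 3.557 in
Ia = 0.2·(900/253) = 180/253 in ≈ 0.711 in
P − Ia = 9.300 − 0.711 = 21729/2530 ≈ 8.589 in (> 0, runoff occurs)
Q: (21729/2530)² ÷ (30729/2530) = 157383147/25914790 in (≈ 6.073 in)

Q = 157383147/25914790 in ≈ 6.073 in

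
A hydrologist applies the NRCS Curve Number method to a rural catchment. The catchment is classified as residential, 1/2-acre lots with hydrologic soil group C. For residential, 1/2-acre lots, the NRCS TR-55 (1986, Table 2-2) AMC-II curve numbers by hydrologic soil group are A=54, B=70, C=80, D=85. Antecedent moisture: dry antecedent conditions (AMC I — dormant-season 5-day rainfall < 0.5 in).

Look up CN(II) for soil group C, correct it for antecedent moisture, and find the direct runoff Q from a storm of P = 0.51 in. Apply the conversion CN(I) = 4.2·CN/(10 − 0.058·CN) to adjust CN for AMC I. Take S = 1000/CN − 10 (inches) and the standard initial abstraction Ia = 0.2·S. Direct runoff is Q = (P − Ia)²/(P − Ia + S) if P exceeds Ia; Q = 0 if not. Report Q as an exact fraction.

NRCS table: residential, 1/2-acre lots, soil group C → CN(II) = 80
Adjust CN=80 to AMC I: 4.2·80/(10 − 0.058·80) → 336 ÷ (134/25) = 4200/67 ≈ 62.687
Max retention: S = 1000/(4200/67) − 10 = 125/21 in (≈ 5.952 in)
Initial abstraction Ia = S/5 = (125/21)/5 = 25/21 ≈ 1.190 in
P = 0.510 ≤ Ia = 1.190 in: entire storm abstracted, Q = 0.

Q = 0 in ≈ 0.000 in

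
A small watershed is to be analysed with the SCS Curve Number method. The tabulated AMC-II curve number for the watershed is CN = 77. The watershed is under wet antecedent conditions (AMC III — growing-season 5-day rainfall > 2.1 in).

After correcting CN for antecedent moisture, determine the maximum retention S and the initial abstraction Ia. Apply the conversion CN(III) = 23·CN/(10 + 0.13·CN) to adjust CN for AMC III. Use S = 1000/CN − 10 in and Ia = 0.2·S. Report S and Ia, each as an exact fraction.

S = 100/77 in ≈ 1.299 in; Ia = 20/77 in ≈ 0.260 in

Wet (AMC III): CN(III) = 23·77/(10 + 0.13·77) = 1771/(2001/100) = 7700/87 ≈ 88.506
S = 1000/(7700/87) − 10 = 100/77 in ≈ 1.299 in
Initial abstraction Ia = S/5 = (100/77)/5 = 20/77 ≈ 0.260 in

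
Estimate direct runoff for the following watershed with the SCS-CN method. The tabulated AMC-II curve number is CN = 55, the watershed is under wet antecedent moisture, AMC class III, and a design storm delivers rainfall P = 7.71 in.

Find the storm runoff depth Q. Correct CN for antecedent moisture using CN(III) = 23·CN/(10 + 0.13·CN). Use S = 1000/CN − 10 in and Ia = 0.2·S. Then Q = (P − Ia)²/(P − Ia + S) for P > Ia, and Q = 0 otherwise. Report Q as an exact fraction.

Q = 10450435323/2252231300 in ≈ 4.640 in

Wet (AMC III): CN(III) = 23·55/(10 + 0.13·55) = 1265/(343/20) = 25300/343 ≈ 73.761
Retention S: 1000/CN − 10 with CN=73.761 → S = 900/253 ≈ 3.557 in
Ia = 0.2·(900/253) = 180/253 in ≈ 0.711 in
P − Ia = 7.710 − 0.711 = 177063/25300 ≈ 6.999 in (> 0, runoff occurs)
Runoff Q = (P−Ia)²/(P−Ia+S) = (6.999)²/(6.999+3.557) = 10450435323/2252231300 ≈ 4.640 in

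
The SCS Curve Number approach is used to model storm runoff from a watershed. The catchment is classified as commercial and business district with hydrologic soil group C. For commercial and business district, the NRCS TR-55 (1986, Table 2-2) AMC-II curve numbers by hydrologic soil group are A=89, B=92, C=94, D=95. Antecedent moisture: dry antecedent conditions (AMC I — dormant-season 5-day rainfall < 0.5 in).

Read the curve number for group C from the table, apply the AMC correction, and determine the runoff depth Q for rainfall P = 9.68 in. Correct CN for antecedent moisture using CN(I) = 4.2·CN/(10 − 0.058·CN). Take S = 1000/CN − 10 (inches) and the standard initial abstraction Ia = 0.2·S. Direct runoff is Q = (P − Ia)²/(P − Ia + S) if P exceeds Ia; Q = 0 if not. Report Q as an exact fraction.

NRCS table: commercial and business district, soil group C → CN(II) = 94
CN(I) from CN(II)=94: (4.2·94)/(10 − 0.058·94) = 32900/379 ≈ 86.807
Max retention: S = 1000/(32900/379) − 10 = 500/329 in (≈ 1.520 in)
Ia = 0.2S: 0.2·1.520 = 0.304 in (exactly 100/329)
Since P=9.680 > Ia=0.304: effective rainfall P−Ia = 77118/8225 in
Q: (77118/8225)² ÷ (89618/8225) = 2973592962/368554025 in (≈ 8.068 in)

Q = 2973592962/368554025 in ≈ 8.068 in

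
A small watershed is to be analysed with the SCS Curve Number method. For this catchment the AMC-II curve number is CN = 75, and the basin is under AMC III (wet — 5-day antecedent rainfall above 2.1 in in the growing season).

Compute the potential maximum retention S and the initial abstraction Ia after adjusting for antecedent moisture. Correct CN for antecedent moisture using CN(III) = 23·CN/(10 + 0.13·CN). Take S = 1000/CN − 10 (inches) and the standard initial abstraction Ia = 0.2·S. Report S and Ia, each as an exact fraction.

S = 100/69 in ≈ 1.449 in; Ia = 20/69 in ≈ 0.290 in

Wet (AMC III): CN(III) = 23·75/(10 + 0.13·75) = 1725/(79/4) = 6900/79 ≈ 87.342
Retention S: 1000/CN − 10 with CN=87.342 → S = 100/69 ≈ 1.449 in
Ia = 0.2·(100/69) = 20/69 in ≈ 0.290 in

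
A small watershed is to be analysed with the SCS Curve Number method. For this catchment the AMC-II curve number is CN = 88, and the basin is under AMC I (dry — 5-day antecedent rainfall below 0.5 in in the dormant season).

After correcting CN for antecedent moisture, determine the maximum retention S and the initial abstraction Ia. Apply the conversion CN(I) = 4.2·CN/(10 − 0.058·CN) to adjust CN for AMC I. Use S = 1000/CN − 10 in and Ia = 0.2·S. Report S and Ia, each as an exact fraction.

CN(I) from CN(II)=88: (4.2·88)/(10 − 0.058·88) = 3850/51 ≈ 75.490
Retention S: 1000/CN − 10 with CN=75.490 → S = 250/77 ≈ 3.247 in
Initial abstraction Ia = S/5 = (250/77)/5 = 50/77 ≈ 0.649 in

S = 250/77 in ≈ 3.247 in; Ia = 50/77 in ≈ 0.649 in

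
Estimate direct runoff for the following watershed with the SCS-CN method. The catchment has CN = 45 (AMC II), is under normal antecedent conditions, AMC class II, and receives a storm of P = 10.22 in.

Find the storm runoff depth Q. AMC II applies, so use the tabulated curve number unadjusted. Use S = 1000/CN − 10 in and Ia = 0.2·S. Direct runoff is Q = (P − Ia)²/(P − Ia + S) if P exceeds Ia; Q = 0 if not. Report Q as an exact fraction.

Q = 12243001/4049550 in ≈ 3.023 in

CN(II) = 45; AMC II needs no correction.
Retention S: 1000/CN − 10 with CN=45.000 → S = 110/9 ≈ 12.222 in
Initial abstraction Ia = S/5 = (110/9)/5 = 22/9 ≈ 2.444 in
Excess rainfall: 10.220 − 2.444 = 7.776 in; P > Ia so Q > 0
Q: (3499/450)² ÷ (8999/450) = 12243001/4049550 in (≈ 3.023 in)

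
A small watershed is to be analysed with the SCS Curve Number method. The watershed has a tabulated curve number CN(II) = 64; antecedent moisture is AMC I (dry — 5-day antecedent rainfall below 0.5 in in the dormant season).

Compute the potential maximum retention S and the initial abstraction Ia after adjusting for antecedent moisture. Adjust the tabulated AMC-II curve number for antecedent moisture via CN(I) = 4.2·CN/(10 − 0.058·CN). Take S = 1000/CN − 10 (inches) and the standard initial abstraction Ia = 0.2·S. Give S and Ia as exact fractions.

Dry (AMC I): CN(I) = 4.2·64/(10 − 0.058·64) = (1344/5)/(786/125) = 5600/131 ≈ 42.748
S = 1000/(5600/131) − 10 = 375/28 in ≈ 13.393 in
Ia = 0.2S: 0.2·13.393 = 2.679 in (exactly 75/28)

S = 375/28 in ≈ 13.393 in; Ia = 75/28 in ≈ 2.679 in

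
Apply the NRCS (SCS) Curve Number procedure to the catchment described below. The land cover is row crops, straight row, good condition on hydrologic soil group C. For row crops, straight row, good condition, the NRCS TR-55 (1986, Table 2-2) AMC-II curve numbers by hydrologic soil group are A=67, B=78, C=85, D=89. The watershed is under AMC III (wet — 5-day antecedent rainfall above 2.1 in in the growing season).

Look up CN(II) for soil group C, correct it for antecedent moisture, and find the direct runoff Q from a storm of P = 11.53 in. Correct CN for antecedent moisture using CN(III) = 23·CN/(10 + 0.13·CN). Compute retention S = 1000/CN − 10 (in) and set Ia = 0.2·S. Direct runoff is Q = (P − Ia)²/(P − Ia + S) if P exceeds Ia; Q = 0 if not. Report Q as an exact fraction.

Q = 197867501329/18565579300 in ≈ 10.658 in

NRCS table: row crops, straight row, good condition, soil group C → CN(II) = 85
Adjust CN=85 to AMC III: 23·85/(10 + 0.13·85) → 1955 ÷ (421/20) = 39100/421 ≈ 92.874
S = 1000/(39100/421) − 10 = 300/391 in ≈ 0.767 in
Ia = 0.2S: 0.2·0.767 = 0.153 in (exactly 60/391)
P − Ia = 11.530 − 0.153 = 444823/39100 ≈ 11.377 in (> 0, runoff occurs)
Q: (444823/39100)² ÷ (474823/39100) = 197867501329/18565579300 in (≈ 10.658 in)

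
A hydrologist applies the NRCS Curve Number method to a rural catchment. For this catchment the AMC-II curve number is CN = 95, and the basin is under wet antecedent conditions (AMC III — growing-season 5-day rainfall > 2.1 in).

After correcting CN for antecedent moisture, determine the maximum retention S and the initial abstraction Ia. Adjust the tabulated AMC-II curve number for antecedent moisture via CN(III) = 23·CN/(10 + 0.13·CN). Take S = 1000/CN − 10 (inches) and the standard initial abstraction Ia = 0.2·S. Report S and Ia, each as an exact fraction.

CN(III) from CN(II)=95: (23·95)/(10 + 0.13·95) = 43700/447 ≈ 97.763
Retention S: 1000/CN − 10 with CN=97.763 → S = 100/437 ≈ 0.229 in
Ia = 0.2·(100/437) = 20/437 in ≈ 0.046 in

S = 100/437 in ≈ 0.229 in; Ia = 20/437 in ≈ 0.046 in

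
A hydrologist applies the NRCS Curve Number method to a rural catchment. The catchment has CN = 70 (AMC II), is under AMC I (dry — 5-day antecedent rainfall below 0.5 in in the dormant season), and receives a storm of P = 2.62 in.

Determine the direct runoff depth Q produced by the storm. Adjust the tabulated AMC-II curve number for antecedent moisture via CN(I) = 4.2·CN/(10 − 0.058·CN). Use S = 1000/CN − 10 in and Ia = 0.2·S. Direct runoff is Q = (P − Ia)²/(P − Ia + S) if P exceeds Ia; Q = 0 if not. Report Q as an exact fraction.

Adjust CN=70 to AMC I: 4.2·70/(10 − 0.058·70) → 294 ÷ (297/50) = 4900/99 ≈ 49.495
Retention S: 1000/CN − 10 with CN=49.495 → S = 500/49 ≈ 10.204 in
Ia = 0.2S: 0.2·10.204 = 2.041 in (exactly 100/49)
P − Ia = 2.620 − 2.041 = 1419/2450 ≈ 0.579 in (> 0, runoff occurs)
Q = (1419/2450)²/((1419/2450) + 500/49) = (2013561/6002500)/(26419/2450) = 2013561/64726550 in ≈ 0.031 in

Q = 2013561/64726550 in ≈ 0.031 in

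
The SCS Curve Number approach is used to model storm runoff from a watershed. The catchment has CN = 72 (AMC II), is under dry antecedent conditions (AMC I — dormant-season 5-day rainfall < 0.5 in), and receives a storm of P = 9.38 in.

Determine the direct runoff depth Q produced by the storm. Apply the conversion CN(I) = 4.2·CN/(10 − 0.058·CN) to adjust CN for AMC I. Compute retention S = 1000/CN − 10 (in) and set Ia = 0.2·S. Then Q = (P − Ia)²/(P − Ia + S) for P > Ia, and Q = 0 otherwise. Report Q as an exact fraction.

CN(I) from CN(II)=72: (4.2·72)/(10 − 0.058·72) = 675/13 ≈ 51.923
Retention S: 1000/CN − 10 with CN=51.923 → S = 250/27 ≈ 9.259 in
Ia = 0.2·(250/27) = 50/27 in ≈ 1.852 in
P − Ia = 9.380 − 1.852 = 10163/1350 ≈ 7.528 in (> 0, runoff occurs)
Q = (10163/1350)²/((10163/1350) + 250/27) = (103286569/1822500)/(22663/1350) = 103286569/30595050 in ≈ 3.376 in

Q = 103286569/30595050 in ≈ 3.376 in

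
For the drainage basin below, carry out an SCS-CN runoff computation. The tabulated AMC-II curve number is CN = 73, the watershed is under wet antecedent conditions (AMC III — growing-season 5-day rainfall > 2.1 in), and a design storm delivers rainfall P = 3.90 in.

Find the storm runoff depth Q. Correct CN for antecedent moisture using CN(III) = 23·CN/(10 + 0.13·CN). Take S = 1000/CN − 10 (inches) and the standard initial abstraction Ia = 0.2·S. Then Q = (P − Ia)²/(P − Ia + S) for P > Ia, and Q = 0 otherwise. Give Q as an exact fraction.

Q = 1203242187/487363330 in ≈ 2.469 in

Wet (AMC III): CN(III) = 23·73/(10 + 0.13·73) = 1679/(1949/100) = 167900/1949 ≈ 86.147
Max retention: S = 1000/(167900/1949) − 10 = 2700/1679 in (≈ 1.608 in)
Ia = 0.2S: 0.2·1.608 = 0.322 in (exactly 540/1679)
Since P=3.900 > Ia=0.322: effective rainfall P−Ia = 60081/16790 in
Q: (60081/16790)² ÷ (87081/16790) = 1203242187/487363330 in (≈ 2.469 in)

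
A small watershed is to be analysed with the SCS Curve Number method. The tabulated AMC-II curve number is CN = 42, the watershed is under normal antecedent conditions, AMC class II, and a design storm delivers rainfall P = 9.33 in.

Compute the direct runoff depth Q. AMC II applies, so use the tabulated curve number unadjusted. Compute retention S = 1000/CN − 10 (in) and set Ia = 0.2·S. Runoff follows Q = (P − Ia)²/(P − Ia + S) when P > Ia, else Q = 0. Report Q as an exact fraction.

AMC II — tabulated CN = 42 applies directly.
S = 1000/42 − 10 = 290/21 in ≈ 13.810 in
Ia = 0.2·(290/21) = 58/21 in ≈ 2.762 in
P − Ia = 9.330 − 2.762 = 13793/2100 ≈ 6.568 in (> 0, runoff occurs)
Q: (13793/2100)² ÷ (42793/2100) = 190246849/89865300 in (≈ 2.117 in)

Q = 190246849/89865300 in ≈ 2.117 in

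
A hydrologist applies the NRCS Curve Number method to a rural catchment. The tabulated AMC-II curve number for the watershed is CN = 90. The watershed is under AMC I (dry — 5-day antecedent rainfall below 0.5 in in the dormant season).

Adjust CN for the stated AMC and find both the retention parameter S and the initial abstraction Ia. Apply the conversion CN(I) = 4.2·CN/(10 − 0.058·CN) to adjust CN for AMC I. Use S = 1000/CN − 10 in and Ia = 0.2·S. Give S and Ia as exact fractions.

S = 500/189 in ≈ 2.646 in; Ia = 100/189 in ≈ 0.529 in

CN(I) from CN(II)=90: (4.2·90)/(10 − 0.058·90) = 18900/239 ≈ 79.079
S = 1000/(18900/239) − 10 = 500/189 in ≈ 2.646 in
Ia = 0.2·(500/189) = 100/189 in ≈ 0.529 in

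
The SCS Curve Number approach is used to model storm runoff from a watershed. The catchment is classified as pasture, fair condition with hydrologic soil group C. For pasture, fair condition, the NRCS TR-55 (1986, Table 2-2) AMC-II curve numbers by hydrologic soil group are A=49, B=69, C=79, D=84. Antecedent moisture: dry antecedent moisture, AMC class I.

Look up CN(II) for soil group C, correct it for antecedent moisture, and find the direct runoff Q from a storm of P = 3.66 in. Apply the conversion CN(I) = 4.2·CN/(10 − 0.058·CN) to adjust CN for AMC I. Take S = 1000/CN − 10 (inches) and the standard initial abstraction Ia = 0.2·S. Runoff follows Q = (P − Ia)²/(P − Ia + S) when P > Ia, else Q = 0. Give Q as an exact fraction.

Q = 89434849/136105150 in ≈ 0.657 in

NRCS table: pasture, fair condition, soil group C → CN(II) = 79
Adjust CN=79 to AMC I: 4.2·79/(10 − 0.058·79) → (1659/5) ÷ (2709/500) = 7900/129 ≈ 61.240
Max retention: S = 1000/(7900/129) − 10 = 500/79 in (≈ 6.329 in)
Ia = 0.2S: 0.2·6.329 = 1.266 in (exactly 100/79)
Excess rainfall: 3.660 − 1.266 = 2.394 in; P > Ia so Q > 0
Runoff Q = (P−Ia)²/(P−Ia+S) = (2.394)²/(2.394+6.329) = 89434849/136105150 ≈ 0.657 in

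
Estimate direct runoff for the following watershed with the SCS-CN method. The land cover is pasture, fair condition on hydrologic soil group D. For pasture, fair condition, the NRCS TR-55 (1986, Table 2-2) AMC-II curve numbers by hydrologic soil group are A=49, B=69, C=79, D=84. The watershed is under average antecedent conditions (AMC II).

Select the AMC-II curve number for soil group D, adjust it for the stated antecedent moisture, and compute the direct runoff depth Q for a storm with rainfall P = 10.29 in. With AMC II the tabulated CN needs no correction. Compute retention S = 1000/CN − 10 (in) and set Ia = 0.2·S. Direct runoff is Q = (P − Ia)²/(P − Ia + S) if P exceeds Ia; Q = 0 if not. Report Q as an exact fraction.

NRCS table: pasture, fair condition, soil group D → CN(II) = 84
CN(II) = 84; AMC II needs no correction.
S = 1000/84 − 10 = 40/21 in ≈ 1.905 in
Ia = 0.2S: 0.2·1.905 = 0.381 in (exactly 8/21)
Since P=10.290 > Ia=0.381: effective rainfall P−Ia = 20809/2100 in
Q: (20809/2100)² ÷ (24809/2100) = 433014481/52098900 in (≈ 8.311 in)

Q = 433014481/52098900 in ≈ 8.311 in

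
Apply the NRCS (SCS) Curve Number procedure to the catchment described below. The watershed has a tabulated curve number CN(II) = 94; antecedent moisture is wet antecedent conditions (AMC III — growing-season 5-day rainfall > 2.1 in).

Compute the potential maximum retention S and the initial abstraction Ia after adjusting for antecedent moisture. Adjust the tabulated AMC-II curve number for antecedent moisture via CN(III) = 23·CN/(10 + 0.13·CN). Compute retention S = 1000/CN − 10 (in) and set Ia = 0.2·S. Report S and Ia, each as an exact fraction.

Adjust CN=94 to AMC III: 23·94/(10 + 0.13·94) → 2162 ÷ (1111/50) = 108100/1111 ≈ 97.300
Max retention: S = 1000/(108100/1111) − 10 = 300/1081 in (≈ 0.278 in)
Ia = 0.2·(300/1081) = 60/1081 in ≈ 0.056 in

S = 300/1081 in ≈ 0.278 in; Ia = 60/1081 in ≈ 0.056 in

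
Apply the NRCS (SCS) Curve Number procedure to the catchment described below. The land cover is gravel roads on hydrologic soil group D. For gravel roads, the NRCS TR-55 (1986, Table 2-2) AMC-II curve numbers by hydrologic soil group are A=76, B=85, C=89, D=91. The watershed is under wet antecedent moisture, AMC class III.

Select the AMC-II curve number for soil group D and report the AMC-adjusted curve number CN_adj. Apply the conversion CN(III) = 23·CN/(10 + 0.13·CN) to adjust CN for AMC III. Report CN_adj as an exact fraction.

NRCS table: gravel roads, soil group D → CN(II) = 91
Adjust CN=91 to AMC III: 23·91/(10 + 0.13·91) → 2093 ÷ (2183/100) = 209300/2183 ≈ 95.877

CN_adj = 209300/2183 ≈ 95.877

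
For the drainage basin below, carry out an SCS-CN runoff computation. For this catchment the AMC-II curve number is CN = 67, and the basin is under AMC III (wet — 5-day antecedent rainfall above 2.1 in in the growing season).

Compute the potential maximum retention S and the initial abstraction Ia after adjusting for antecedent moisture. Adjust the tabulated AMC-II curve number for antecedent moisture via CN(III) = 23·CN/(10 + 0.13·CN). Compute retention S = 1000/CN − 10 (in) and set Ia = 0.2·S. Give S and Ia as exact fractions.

Wet (AMC III): CN(III) = 23·67/(10 + 0.13·67) = 1541/(1871/100) = 154100/1871 ≈ 82.362
Retention S: 1000/CN − 10 with CN=82.362 → S = 3300/1541 ≈ 2.141 in
Ia = 0.2·(3300/1541) = 660/1541 in ≈ 0.428 in

S = 3300/1541 in ≈ 2.141 in; Ia = 660/1541 in ≈ 0.428 in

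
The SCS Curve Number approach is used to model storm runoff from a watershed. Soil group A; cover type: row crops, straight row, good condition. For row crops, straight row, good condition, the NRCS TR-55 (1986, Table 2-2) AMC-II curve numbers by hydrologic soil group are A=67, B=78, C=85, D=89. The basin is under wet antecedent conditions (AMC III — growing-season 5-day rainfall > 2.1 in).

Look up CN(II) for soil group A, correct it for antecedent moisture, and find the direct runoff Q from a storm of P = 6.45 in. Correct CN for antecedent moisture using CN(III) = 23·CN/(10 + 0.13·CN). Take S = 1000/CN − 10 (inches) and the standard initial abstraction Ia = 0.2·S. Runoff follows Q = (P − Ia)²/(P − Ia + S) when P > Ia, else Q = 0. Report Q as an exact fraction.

NRCS table: row crops, straight row, good condition, soil group A → CN(II) = 67
CN(III) from CN(II)=67: (23·67)/(10 + 0.13·67) = 154100/1871 ≈ 82.362
S = 1000/(154100/1871) − 10 = 3300/1541 in ≈ 2.141 in
Ia = 0.2·(3300/1541) = 660/1541 in ≈ 0.428 in
Excess rainfall: 6.450 − 0.428 = 6.022 in; P > Ia so Q > 0
Q: (185589/30820)² ÷ (251589/30820) = 11481092307/2584657660 in (≈ 4.442 in)

Q = 11481092307/2584657660 in ≈ 4.442 in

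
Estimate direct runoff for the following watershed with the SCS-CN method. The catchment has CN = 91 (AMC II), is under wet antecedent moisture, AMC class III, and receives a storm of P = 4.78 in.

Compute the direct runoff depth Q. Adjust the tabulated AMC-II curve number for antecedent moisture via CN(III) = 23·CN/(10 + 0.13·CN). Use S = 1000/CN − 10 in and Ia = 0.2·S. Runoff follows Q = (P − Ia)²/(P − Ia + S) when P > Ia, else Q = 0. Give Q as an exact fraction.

Q = 241303965529/56116155550 in ≈ 4.300 in

CN(III) from CN(II)=91: (23·91)/(10 + 0.13·91) = 209300/2183 ≈ 95.877
Retention S: 1000/CN − 10 with CN=95.877 → S = 900/2093 ≈ 0.430 in
Initial abstraction Ia = S/5 = (900/2093)/5 = 180/2093 ≈ 0.086 in
P − Ia = 4.780 − 0.086 = 491227/104650 ≈ 4.694 in (> 0, runoff occurs)
Q: (491227/104650)² ÷ (536227/104650) = 241303965529/56116155550 in (≈ 4.300 in)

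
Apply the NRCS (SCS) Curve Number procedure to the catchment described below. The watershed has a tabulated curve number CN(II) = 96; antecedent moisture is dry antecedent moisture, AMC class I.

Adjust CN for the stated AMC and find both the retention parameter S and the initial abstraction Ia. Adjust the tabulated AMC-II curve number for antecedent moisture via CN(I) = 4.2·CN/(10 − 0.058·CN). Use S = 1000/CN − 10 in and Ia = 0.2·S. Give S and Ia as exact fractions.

Adjust CN=96 to AMC I: 4.2·96/(10 − 0.058·96) → (2016/5) ÷ (554/125) = 25200/277 ≈ 90.975
S = 1000/(25200/277) − 10 = 125/126 in ≈ 0.992 in
Ia = 0.2·(125/126) = 25/126 in ≈ 0.198 in

S = 125/126 in ≈ 0.992 in; Ia = 25/126 in ≈ 0.198 in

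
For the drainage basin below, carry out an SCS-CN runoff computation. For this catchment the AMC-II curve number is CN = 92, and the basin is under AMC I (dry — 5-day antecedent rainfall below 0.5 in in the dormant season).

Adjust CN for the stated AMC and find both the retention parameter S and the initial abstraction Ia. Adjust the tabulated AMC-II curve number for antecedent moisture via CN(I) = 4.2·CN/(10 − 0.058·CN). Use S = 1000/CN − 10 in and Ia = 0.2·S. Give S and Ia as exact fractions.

Dry (AMC I): CN(I) = 4.2·92/(10 − 0.058·92) = (1932/5)/(583/125) = 48300/583 ≈ 82.847
Retention S: 1000/CN − 10 with CN=82.847 → S = 1000/483 ≈ 2.070 in
Initial abstraction Ia = S/5 = (1000/483)/5 = 200/483 ≈ 0.414 in

S = 1000/483 in ≈ 2.070 in; Ia = 200/483 in ≈ 0.414 in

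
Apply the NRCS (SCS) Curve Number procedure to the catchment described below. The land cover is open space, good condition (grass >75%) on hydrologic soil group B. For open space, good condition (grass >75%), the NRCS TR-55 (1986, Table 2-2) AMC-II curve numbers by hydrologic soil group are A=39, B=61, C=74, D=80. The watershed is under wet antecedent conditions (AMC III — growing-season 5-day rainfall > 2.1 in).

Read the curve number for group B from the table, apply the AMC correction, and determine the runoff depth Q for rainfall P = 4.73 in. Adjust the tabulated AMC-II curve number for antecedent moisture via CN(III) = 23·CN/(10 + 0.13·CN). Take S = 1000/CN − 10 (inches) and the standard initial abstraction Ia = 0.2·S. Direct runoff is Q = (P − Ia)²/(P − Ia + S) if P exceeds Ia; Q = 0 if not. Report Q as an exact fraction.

Q = 342949613161/136879345700 in ≈ 2.505 in

NRCS table: open space, good condition (grass >75%), soil group B → CN(II) = 61
Adjust CN=61 to AMC III: 23·61/(10 + 0.13·61) → 1403 ÷ (1793/100) = 140300/1793 ≈ 78.249
Max retention: S = 1000/(140300/1793) − 10 = 3900/1403 in (≈ 2.780 in)
Ia = 0.2S: 0.2·2.780 = 0.556 in (exactly 780/1403)
Since P=4.730 > Ia=0.556: effective rainfall P−Ia = 585619/140300 in
Q = (585619/140300)²/((585619/140300) + 3900/1403) = (342949613161/19684090000)/(975619/140300) = 342949613161/136879345700 in ≈ 2.505 in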